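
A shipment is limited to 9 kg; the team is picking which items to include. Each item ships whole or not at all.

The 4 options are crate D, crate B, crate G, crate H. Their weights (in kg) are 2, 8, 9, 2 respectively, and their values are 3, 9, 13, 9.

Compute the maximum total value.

13

crate H: weight 2 ≤ 9, value 9.
crate D + crate H: weight 2 + 2 = 4 ≤ 9, value 3 + 9 = 12.
crate G: weight 9 ≤ 9, value 13.
Best is crate G with total value 13.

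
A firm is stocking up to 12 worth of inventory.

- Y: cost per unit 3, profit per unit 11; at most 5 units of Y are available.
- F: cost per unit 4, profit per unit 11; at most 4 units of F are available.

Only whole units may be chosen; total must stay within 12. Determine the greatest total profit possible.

44

Y has the best ratio (11/3); taking only Y gives at most 4×11 = 44 (stopped by the cost limit).
Optimal: 4×Y: cost 12 ≤ 12, profit 4·11 = 44.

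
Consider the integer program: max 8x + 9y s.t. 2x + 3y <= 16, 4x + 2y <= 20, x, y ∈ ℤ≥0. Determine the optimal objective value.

52

(x,y)=(2,4): 2·2+3·4=16≤16, 4·2+2·4=16≤20, objective 52.
(x,y)=(3,3): 2·3+3·3=15≤16, 4·3+2·3=18≤20, objective 51.
(x,y)=(4,2): 2·4+3·2=14≤16, 4·4+2·2=20≤20, objective 50.
Maximum is 52 at (x,y)=(2,4).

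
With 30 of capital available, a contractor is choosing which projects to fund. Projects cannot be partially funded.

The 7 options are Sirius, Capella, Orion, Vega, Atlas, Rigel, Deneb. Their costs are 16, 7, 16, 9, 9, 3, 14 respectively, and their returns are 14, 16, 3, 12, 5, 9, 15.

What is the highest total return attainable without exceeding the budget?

43

Take Capella, Vega, and Deneb: cost 7 + 9 + 14 = 30 ≤ 30, return 16 + 12 + 15 = 43.
No other feasible combination does better.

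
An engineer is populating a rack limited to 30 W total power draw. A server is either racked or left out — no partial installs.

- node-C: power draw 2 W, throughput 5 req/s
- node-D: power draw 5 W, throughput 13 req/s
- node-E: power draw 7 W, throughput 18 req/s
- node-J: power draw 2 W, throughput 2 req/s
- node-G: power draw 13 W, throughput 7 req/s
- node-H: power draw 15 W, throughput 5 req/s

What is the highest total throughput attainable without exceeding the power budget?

Allowing fractional choices, the relaxed optimum would be about 45.3, but servers are indivisible.
node-C + node-D + node-E + node-G: power draw 2 + 5 + 7 + 13 = 27 ≤ 30, throughput 5 + 13 + 18 + 7 = 43.
node-C + node-D + node-E + node-H: power draw 2 + 5 + 7 + 15 = 29 ≤ 30, throughput 5 + 13 + 18 + 5 = 41.
node-C + node-D + node-E + node-J + node-G: power draw 2 + 5 + 7 + 2 + 13 = 29 ≤ 30, throughput 5 + 13 + 18 + 2 + 7 = 45.
Best is node-C, node-D, node-E, node-J, and node-G with total throughput 45.

45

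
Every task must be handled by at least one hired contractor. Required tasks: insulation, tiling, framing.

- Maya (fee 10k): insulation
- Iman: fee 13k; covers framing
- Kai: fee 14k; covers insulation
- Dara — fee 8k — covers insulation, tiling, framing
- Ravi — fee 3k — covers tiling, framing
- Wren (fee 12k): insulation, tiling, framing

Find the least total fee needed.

The greedy cost-per-new-task heuristic would pick Ravi and Dara for 11, but a cheaper cover exists.
Dara alone covers insulation, tiling, framing — every task.
Total fee: 8.
No cover costs less than 8.

8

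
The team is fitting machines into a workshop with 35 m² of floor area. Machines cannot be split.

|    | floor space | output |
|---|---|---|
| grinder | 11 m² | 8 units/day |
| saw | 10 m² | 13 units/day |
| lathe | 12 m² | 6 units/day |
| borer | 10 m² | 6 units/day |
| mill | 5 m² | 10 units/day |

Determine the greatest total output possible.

31

Allowing fractional choices, the relaxed optimum would be about 36.4, but machines are indivisible.
grinder + saw + mill: floor space 11 + 10 + 5 = 26 ≤ 35, output 8 + 13 + 10 = 31.
saw + lathe + mill: floor space 10 + 12 + 5 = 27 ≤ 35, output 13 + 6 + 10 = 29.
saw + borer + mill: floor space 10 + 10 + 5 = 25 ≤ 35, output 13 + 6 + 10 = 29.
Best is grinder, saw, and mill with total output 31.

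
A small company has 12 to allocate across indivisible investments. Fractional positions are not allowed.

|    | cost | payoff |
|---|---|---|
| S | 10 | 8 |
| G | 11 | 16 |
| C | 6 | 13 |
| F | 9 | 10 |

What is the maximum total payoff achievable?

16

Allowing fractional choices, the relaxed optimum would be about 21.7, but investments are indivisible.
G: cost 11 ≤ 12, payoff 16.
C: cost 6 ≤ 12, payoff 13.
F: cost 9 ≤ 12, payoff 10.
Best is G with total payoff 16.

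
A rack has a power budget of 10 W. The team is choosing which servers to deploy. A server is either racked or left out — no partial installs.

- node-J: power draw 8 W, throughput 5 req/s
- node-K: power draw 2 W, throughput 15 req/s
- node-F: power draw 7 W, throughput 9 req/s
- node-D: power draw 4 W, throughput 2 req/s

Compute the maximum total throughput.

Take node-K and node-F: power draw 2 + 7 = 9 ≤ 10, throughput 15 + 9 = 24.
No other feasible combination does better.

24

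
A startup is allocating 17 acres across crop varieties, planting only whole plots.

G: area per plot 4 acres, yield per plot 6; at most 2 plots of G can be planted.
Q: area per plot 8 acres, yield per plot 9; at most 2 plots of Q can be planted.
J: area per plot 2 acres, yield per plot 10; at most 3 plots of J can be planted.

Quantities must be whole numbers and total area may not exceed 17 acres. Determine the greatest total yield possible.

2×G and 3×J: area 14 ≤ 17, yield 2·6 + 3·10 = 42.
1×Q and 3×J: area 14 ≤ 17, yield 1·9 + 3·10 = 39.
Best is 42.

42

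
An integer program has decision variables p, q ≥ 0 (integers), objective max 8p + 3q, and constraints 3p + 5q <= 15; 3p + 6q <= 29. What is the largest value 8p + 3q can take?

(p,q)=(5,0): 3·5+5·0=15≤15, 3·5+6·0=15≤29, objective 40.
(p,q)=(4,0): 3·4+5·0=12≤15, 3·4+6·0=12≤29, objective 32.
No feasible integer point exceeds 40.

40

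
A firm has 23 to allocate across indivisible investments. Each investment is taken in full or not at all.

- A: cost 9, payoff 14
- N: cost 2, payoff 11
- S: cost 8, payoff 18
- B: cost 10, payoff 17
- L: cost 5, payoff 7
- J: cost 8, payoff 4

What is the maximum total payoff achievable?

46

A + N + B: cost 9 + 2 + 10 = 21 ≤ 23, payoff 14 + 11 + 17 = 42.
N + S + B: cost 2 + 8 + 10 = 20 ≤ 23, payoff 11 + 18 + 17 = 46.
A + N + S: cost 9 + 2 + 8 = 19 ≤ 23, payoff 14 + 11 + 18 = 43.
Best is N, S, and B with total payoff 46.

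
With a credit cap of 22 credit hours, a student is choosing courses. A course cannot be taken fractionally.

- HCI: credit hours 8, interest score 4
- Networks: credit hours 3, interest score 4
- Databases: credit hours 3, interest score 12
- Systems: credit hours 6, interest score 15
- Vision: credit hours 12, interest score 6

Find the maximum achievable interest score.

35

Databases + Systems + Vision: credit hours 3 + 6 + 12 = 21 ≤ 22, interest score 12 + 15 + 6 = 33.
HCI + Networks + Databases + Systems: credit hours 8 + 3 + 3 + 6 = 20 ≤ 22, interest score 4 + 4 + 12 + 15 = 35.
Best is HCI, Networks, Databases, and Systems with total interest score 35.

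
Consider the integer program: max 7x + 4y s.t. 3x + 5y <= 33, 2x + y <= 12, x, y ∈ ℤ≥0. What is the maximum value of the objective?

The continuous relaxation peaks at (3.86, 4.29) with value 44.14; rounding to a feasible lattice point costs some objective.
(x,y)=(4,4): 3·4+5·4=32≤33, 2·4+1·4=12≤12, objective 44.
(x,y)=(4,3): 3·4+5·3=27≤33, 2·4+1·3=11≤12, objective 40.
(x,y)=(3,4): 3·3+5·4=29≤33, 2·3+1·4=10≤12, objective 37.
The best lattice point is (4,4), giving 44.

44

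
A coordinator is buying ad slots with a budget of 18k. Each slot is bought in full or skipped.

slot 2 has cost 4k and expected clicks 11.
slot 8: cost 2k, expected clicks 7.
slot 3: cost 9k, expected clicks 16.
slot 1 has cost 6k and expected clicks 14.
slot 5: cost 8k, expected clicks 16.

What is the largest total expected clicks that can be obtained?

slot 2 + slot 1 + slot 5: cost 4 + 6 + 8 = 18 ≤ 18, expected clicks 11 + 14 + 16 = 41.
slot 8 + slot 1 + slot 5: cost 2 + 6 + 8 = 16 ≤ 18, expected clicks 7 + 14 + 16 = 37.
Best is slot 2, slot 1, and slot 5 with total expected clicks 41.

41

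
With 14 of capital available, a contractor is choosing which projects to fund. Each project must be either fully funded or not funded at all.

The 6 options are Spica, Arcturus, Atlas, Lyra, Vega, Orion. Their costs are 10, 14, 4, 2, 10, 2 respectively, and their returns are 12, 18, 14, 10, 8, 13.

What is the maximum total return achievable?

Allowing fractional choices, the relaxed optimum would be about 44.7, but projects are indivisible.
Atlas + Lyra + Orion: cost 4 + 2 + 2 = 8 ≤ 14, return 14 + 10 + 13 = 37.
Spica + Lyra + Orion: cost 10 + 2 + 2 = 14 ≤ 14, return 12 + 10 + 13 = 35.
Lyra + Vega + Orion: cost 2 + 10 + 2 = 14 ≤ 14, return 10 + 8 + 13 = 31.
Best is Atlas, Lyra, and Orion with total return 37.

37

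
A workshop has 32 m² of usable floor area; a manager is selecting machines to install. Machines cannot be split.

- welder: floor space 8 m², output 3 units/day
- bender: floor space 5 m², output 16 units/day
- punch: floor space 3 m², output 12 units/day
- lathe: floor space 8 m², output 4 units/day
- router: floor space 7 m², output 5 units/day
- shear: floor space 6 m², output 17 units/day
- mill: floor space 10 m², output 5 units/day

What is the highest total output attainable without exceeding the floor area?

Take bender, punch, router, shear, and mill: floor space 5 + 3 + 7 + 6 + 10 = 31 ≤ 32, output 16 + 12 + 5 + 17 + 5 = 55.
No other feasible combination does better.

55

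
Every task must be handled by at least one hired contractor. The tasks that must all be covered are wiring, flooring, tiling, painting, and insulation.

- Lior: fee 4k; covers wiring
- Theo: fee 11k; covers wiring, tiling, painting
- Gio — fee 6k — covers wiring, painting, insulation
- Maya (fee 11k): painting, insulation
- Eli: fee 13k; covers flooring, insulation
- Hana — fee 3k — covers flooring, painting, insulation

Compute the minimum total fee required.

14

This is a weighted set-cover instance.
The greedy cost-per-new-task heuristic would pick Hana, Lior, and Theo for 18, but a cheaper cover exists.
Choose Theo and Hana: together they cover wiring, flooring, tiling, painting, insulation — every task.
Total fee: 11 + 3 = 14.
No cover costs less than 14.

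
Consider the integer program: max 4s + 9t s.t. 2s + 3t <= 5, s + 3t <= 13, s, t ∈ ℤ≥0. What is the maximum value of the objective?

The continuous relaxation peaks at (0, 1.67) with value 15.00; rounding to a feasible lattice point costs some objective.
(s,t)=(1,1): 2·1+3·1=5≤5, 1·1+3·1=4≤13, objective 13.
(s,t)=(0,1): 2·0+3·1=3≤5, 1·0+3·1=3≤13, objective 9.
Maximum is 13 at (s,t)=(1,1).

13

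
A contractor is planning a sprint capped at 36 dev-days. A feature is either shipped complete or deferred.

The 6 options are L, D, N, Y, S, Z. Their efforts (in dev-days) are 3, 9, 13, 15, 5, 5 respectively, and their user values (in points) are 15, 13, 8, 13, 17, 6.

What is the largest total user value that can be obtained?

This is a 0-1 knapsack instance.
L + D + N + S: effort 3 + 9 + 13 + 5 = 30 ≤ 36, user value 15 + 13 + 8 + 17 = 53.
L + D + Y + S: effort 3 + 9 + 15 + 5 = 32 ≤ 36, user value 15 + 13 + 13 + 17 = 58.
L + D + N + S + Z: effort 3 + 9 + 13 + 5 + 5 = 35 ≤ 36, user value 15 + 13 + 8 + 17 + 6 = 59.
Best is L, D, N, S, and Z with total user value 59.

59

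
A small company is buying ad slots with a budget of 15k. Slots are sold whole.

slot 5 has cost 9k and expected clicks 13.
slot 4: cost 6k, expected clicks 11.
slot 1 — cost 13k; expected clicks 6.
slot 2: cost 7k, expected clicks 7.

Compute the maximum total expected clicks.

24

This is an integer program with binary decision variables.
slot 5 + slot 4: cost 9 + 6 = 15 ≤ 15, expected clicks 13 + 11 = 24.
slot 4 + slot 2: cost 6 + 7 = 13 ≤ 15, expected clicks 11 + 7 = 18.
slot 5: cost 9 ≤ 15, expected clicks 13.
Best is slot 5 and slot 4 with total expected clicks 24.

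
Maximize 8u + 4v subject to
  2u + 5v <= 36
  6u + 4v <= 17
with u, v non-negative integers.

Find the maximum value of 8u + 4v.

Relaxing integrality, the LP optimum is 22.67 at (u,v) = (2.83, 0), which is not an integer point.
(u,v)=(2,1) is feasible, giving 20.
(u,v)=(1,2) is feasible, giving 16.
(u,v)=(2,0) is feasible, giving 16.
Maximum is 20 at (u,v)=(2,1).

20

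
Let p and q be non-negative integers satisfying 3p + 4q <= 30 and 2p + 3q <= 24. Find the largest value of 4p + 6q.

44

The continuous relaxation peaks at (0, 7.5) with value 45.00; rounding to a feasible lattice point costs some objective.
(p,q)=(2,6): 3·2+4·6=30≤30, 2·2+3·6=22≤24, objective 44.
(p,q)=(0,7): 3·0+4·7=28≤30, 2·0+3·7=21≤24, objective 42.
No feasible integer point exceeds 44.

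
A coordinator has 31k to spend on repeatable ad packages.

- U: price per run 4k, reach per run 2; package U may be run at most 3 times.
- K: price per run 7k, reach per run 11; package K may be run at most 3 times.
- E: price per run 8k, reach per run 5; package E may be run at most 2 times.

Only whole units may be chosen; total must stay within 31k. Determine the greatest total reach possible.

3×K and 1×E: price 29 ≤ 31, reach 3·11 + 1·5 = 38.
2×U and 3×K: price 29 ≤ 31, reach 2·2 + 3·11 = 37.
Best is 38.

38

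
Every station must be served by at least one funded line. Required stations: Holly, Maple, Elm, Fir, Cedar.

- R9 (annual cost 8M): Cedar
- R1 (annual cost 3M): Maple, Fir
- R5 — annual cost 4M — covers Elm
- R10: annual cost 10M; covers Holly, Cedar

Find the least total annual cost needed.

This is an integer covering problem.
Choose R1, R5, and R10: together they cover Holly, Maple, Elm, Fir, Cedar — every station.
Total annual cost: 3 + 4 + 10 = 17.
No cover costs less than 17.

17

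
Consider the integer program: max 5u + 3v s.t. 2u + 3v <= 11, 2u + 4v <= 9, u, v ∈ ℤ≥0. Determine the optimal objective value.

20

The continuous relaxation peaks at (4.5, 0) with value 22.50; rounding to a feasible lattice point costs some objective.
(u,v)=(4,0): 2·4+3·0=8≤11, 2·4+4·0=8≤9, objective 20.
(u,v)=(3,0): 2·3+3·0=6≤11, 2·3+4·0=6≤9, objective 15.
No feasible integer point exceeds 20.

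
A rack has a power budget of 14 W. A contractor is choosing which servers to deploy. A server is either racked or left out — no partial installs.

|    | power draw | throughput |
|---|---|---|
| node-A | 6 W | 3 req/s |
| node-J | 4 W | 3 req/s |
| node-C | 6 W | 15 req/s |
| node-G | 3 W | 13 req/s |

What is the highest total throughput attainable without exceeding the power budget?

31

node-C + node-G: power draw 6 + 3 = 9 ≤ 14, throughput 15 + 13 = 28.
node-A + node-J + node-G: power draw 6 + 4 + 3 = 13 ≤ 14, throughput 3 + 3 + 13 = 19.
node-J + node-C + node-G: power draw 4 + 6 + 3 = 13 ≤ 14, throughput 3 + 15 + 13 = 31.
Best is node-J, node-C, and node-G with total throughput 31.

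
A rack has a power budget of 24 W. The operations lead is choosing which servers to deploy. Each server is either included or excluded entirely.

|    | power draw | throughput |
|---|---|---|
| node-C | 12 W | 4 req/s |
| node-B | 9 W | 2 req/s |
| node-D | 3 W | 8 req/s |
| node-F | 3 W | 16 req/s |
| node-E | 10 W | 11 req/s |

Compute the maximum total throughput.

Allowing fractional choices, the relaxed optimum would be about 37.7, but servers are indivisible.
node-C + node-D + node-F: power draw 12 + 3 + 3 = 18 ≤ 24, throughput 4 + 8 + 16 = 28.
node-B + node-F + node-E: power draw 9 + 3 + 10 = 22 ≤ 24, throughput 2 + 16 + 11 = 29.
node-D + node-F + node-E: power draw 3 + 3 + 10 = 16 ≤ 24, throughput 8 + 16 + 11 = 35.
Best is node-D, node-F, and node-E with total throughput 35.

35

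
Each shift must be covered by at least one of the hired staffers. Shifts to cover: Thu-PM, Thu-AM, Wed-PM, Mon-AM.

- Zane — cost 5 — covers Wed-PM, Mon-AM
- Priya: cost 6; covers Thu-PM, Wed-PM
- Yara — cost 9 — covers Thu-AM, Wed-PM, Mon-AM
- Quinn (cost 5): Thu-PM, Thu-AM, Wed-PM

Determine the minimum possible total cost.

10

Choose Zane and Quinn: together they cover Thu-PM, Thu-AM, Wed-PM, Mon-AM — every shift.
Total cost: 5 + 5 = 10.
No cover costs less than 10.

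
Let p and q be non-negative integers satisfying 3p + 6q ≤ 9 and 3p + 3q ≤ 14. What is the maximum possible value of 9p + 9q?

(p,q)=(3,0) is feasible, giving 27.
(p,q)=(2,0) is feasible, giving 18.
The best lattice point is (3,0), giving 27.

27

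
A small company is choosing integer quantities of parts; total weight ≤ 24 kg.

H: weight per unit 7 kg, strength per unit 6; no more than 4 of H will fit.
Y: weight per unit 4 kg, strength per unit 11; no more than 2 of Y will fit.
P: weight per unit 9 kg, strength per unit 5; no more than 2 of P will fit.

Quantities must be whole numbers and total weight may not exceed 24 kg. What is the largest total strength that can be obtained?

34

This is a bounded integer knapsack.
1×H, 2×Y, and 1×P: weight 24 ≤ 24, strength 1·6 + 2·11 + 1·5 = 33.
2×H and 2×Y: weight 22 ≤ 24, strength 2·6 + 2·11 = 34.
Best is 34.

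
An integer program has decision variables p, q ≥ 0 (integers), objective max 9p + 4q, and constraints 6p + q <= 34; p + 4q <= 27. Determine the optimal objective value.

61

(p,q)=(5,4) is feasible, giving 61.
(p,q)=(5,3) is feasible, giving 57.
Maximum is 61 at (p,q)=(5,4).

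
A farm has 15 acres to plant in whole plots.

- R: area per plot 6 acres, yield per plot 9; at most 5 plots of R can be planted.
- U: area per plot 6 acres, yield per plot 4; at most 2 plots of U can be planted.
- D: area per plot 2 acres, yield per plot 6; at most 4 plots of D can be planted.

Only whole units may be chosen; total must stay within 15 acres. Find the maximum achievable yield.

33

1×R and 4×D: area 14 ≤ 15, yield 1·9 + 4·6 = 33.
1×U and 4×D: area 14 ≤ 15, yield 1·4 + 4·6 = 28.
Best is 33.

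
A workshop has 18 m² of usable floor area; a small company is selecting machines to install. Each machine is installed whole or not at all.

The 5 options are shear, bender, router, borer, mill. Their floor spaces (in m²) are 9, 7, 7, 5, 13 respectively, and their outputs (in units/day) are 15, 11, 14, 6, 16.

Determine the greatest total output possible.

This is a 0-1 knapsack instance.
Take shear and router: floor space 9 + 7 = 16 ≤ 18, output 15 + 14 = 29.
No other feasible combination does better.

29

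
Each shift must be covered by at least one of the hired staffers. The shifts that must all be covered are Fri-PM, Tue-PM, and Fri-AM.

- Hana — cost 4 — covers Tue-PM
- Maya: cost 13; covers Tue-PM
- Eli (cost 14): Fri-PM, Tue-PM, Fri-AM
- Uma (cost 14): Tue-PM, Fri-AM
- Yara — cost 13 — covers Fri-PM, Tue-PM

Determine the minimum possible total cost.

14

This is an integer covering problem.
Eli alone covers Fri-PM, Tue-PM, Fri-AM — every shift.
Total cost: 14.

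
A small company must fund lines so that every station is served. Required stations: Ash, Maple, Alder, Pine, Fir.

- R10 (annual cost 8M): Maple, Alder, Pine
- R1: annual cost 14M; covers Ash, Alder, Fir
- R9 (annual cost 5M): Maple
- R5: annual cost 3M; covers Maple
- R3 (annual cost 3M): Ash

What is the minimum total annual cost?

This is an integer covering problem.
The greedy cost-per-new-station heuristic would pick R10, R3, and R1 for 25, but a cheaper cover exists.
Choose R10 and R1: together they cover Ash, Maple, Alder, Pine, Fir — every station.
Total annual cost: 8 + 14 = 22.
No cover costs less than 22.

22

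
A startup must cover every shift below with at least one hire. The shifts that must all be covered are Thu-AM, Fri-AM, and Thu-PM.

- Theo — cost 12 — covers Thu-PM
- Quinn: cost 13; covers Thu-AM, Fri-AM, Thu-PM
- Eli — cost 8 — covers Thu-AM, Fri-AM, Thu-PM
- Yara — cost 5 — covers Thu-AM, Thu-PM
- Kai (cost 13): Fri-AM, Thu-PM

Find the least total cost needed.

8

The greedy cost-per-new-shift heuristic would pick Yara and Eli for 13, but a cheaper cover exists.
Eli alone covers Thu-AM, Fri-AM, Thu-PM — every shift.
Total cost: 8.
No cover costs less than 8.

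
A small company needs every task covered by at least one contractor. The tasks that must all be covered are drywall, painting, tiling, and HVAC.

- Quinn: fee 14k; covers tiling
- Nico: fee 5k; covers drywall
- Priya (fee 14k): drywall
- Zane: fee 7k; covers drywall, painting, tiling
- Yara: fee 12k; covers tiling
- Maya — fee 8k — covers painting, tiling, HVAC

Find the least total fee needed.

Choose Nico and Maya: together they cover drywall, painting, tiling, HVAC — every task.
Total fee: 5 + 8 = 13.

13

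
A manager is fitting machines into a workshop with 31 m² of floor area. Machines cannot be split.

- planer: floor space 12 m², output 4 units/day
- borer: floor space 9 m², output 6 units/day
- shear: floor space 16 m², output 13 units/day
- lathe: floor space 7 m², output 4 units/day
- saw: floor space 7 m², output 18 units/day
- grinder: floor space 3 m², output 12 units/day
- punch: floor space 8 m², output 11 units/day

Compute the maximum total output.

borer + saw + grinder + punch: floor space 9 + 7 + 3 + 8 = 27 ≤ 31, output 6 + 18 + 12 + 11 = 47.
lathe + saw + grinder + punch: floor space 7 + 7 + 3 + 8 = 25 ≤ 31, output 4 + 18 + 12 + 11 = 45.
Best is borer, saw, grinder, and punch with total output 47.

47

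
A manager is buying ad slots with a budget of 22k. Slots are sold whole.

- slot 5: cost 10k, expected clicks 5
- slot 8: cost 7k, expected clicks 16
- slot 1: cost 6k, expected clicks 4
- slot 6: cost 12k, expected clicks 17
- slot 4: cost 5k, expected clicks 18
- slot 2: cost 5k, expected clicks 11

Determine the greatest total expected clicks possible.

46

Allowing fractional choices, the relaxed optimum would be about 52.1, but ad slots are indivisible.
slot 6 + slot 4 + slot 2: cost 12 + 5 + 5 = 22 ≤ 22, expected clicks 17 + 18 + 11 = 46.
slot 8 + slot 4 + slot 2: cost 7 + 5 + 5 = 17 ≤ 22, expected clicks 16 + 18 + 11 = 45.
slot 5 + slot 8 + slot 4: cost 10 + 7 + 5 = 22 ≤ 22, expected clicks 5 + 16 + 18 = 39.
Best is slot 6, slot 4, and slot 2 with total expected clicks 46.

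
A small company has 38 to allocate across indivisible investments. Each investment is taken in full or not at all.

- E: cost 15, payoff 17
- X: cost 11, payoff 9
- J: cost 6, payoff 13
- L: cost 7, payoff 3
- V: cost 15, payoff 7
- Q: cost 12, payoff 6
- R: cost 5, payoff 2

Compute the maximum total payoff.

Treat it as a binary knapsack problem.
E + X + J: cost 15 + 11 + 6 = 32 ≤ 38, payoff 17 + 9 + 13 = 39.
E + J + Q + R: cost 15 + 6 + 12 + 5 = 38 ≤ 38, payoff 17 + 13 + 6 + 2 = 38.
E + X + J + R: cost 15 + 11 + 6 + 5 = 37 ≤ 38, payoff 17 + 9 + 13 + 2 = 41.
Best is E, X, J, and R with total payoff 41.

41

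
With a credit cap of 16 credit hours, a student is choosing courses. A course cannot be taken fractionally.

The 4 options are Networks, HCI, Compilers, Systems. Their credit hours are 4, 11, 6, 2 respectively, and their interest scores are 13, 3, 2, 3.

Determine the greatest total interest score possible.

Take Networks, Compilers, and Systems: credit hours 4 + 6 + 2 = 12 ≤ 16, interest score 13 + 2 + 3 = 18.
No other feasible combination does better.

18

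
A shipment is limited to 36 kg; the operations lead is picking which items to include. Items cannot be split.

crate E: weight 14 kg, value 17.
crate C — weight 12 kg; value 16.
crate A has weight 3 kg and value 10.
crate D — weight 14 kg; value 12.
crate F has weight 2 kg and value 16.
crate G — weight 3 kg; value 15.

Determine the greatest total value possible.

Allowing fractional choices, the relaxed optimum would be about 75.7, but items are indivisible.
crate E + crate C + crate A + crate F + crate G: weight 14 + 12 + 3 + 2 + 3 = 34 ≤ 36, value 17 + 16 + 10 + 16 + 15 = 74.
crate E + crate A + crate D + crate F + crate G: weight 14 + 3 + 14 + 2 + 3 = 36 ≤ 36, value 17 + 10 + 12 + 16 + 15 = 70.
crate C + crate A + crate D + crate F + crate G: weight 12 + 3 + 14 + 2 + 3 = 34 ≤ 36, value 16 + 10 + 12 + 16 + 15 = 69.
Best is crate E, crate C, crate A, crate F, and crate G with total value 74.

74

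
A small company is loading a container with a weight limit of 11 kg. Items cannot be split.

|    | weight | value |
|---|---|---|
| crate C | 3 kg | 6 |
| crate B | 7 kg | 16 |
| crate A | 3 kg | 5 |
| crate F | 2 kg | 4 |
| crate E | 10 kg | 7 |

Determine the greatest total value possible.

22

This is a 0-1 knapsack instance.
Take crate C and crate B: weight 3 + 7 = 10 ≤ 11, value 6 + 16 = 22.
No other feasible combination does better.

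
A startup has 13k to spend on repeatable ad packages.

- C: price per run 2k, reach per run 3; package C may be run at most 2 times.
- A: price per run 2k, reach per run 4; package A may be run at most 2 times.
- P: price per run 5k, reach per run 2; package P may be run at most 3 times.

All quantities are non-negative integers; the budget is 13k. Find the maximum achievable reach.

This is a bounded integer knapsack.
2×C, 2×A, and 1×P: price 13 ≤ 13, reach 2·3 + 2·4 + 1·2 = 16.
2×C and 2×A: price 8 ≤ 13, reach 2·3 + 2·4 = 14.
Best is 16.

16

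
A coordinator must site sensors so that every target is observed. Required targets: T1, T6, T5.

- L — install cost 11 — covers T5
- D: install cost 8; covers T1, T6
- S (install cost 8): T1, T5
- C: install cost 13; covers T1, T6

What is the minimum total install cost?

16

This is an integer covering problem.
Choose D and S: together they cover T1, T6, T5 — every target.
Total install cost: 8 + 8 = 16.
No cover costs less than 16.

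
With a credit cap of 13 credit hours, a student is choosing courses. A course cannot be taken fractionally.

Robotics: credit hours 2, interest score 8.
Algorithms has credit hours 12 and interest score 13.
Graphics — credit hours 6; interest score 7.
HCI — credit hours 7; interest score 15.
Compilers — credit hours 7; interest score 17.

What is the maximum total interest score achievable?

Allowing fractional choices, the relaxed optimum would be about 33.6, but courses are indivisible.
Graphics + Compilers: credit hours 6 + 7 = 13 ≤ 13, interest score 7 + 17 = 24.
Robotics + Compilers: credit hours 2 + 7 = 9 ≤ 13, interest score 8 + 17 = 25.
Best is Robotics and Compilers with total interest score 25.

25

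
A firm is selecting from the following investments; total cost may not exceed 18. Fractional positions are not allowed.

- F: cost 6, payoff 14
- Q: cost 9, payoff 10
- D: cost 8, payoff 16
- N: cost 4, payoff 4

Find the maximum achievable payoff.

Allowing fractional choices, the relaxed optimum would be about 34.4, but investments are indivisible.
F + D: cost 6 + 8 = 14 ≤ 18, payoff 14 + 16 = 30.
Q + D: cost 9 + 8 = 17 ≤ 18, payoff 10 + 16 = 26.
F + D + N: cost 6 + 8 + 4 = 18 ≤ 18, payoff 14 + 16 + 4 = 34.
Best is F, D, and N with total payoff 34.

34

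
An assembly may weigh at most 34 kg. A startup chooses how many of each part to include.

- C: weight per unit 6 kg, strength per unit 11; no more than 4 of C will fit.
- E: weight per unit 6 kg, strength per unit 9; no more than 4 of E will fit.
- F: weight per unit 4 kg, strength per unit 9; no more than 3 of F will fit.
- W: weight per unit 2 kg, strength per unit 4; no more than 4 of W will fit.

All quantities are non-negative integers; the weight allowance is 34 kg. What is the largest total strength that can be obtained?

68

F has the best ratio (9/4); taking only F gives at most 3×9 = 27 (stopped by the supply cap of 3).
Mixing does better — 3×C, 3×F, and 2×W: weight 34 ≤ 34, strength 3·11 + 3·9 + 2·4 = 68.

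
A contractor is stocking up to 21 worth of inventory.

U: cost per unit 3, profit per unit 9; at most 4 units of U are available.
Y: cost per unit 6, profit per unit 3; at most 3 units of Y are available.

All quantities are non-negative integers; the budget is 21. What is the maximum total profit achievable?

39

This is a bounded integer knapsack.
4×U: cost 12 ≤ 21, profit 4·9 = 36.
4×U and 1×Y: cost 18 ≤ 21, profit 4·9 + 1·3 = 39.
Best is 39.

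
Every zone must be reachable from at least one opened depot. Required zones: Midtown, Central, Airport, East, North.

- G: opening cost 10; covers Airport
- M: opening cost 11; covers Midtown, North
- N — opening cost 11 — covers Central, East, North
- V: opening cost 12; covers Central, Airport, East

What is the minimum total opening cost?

The greedy cost-per-new-zone heuristic would pick N, G, and M for 32, but a cheaper cover exists.
Choose M and V: together they cover Midtown, Central, Airport, East, North — every zone.
Total opening cost: 11 + 12 = 23.
No cover costs less than 23.

23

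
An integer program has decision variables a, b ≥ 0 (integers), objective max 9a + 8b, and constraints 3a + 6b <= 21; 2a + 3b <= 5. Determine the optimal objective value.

The continuous relaxation peaks at (2.5, 0) with value 22.50; rounding to a feasible lattice point costs some objective.
(a,b)=(2,0): 3·2+6·0=6≤21, 2·2+3·0=4≤5, objective 18.
(a,b)=(1,1): 3·1+6·1=9≤21, 2·1+3·1=5≤5, objective 17.
(a,b)=(1,0): 3·1+6·0=3≤21, 2·1+3·0=2≤5, objective 9.
Maximum is 18 at (a,b)=(2,0).

18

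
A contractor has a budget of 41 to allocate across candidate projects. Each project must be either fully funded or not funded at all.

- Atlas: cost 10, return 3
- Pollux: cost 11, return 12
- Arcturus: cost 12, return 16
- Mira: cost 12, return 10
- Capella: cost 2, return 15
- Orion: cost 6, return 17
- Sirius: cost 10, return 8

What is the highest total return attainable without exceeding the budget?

68

This is a 0-1 knapsack instance.
Allowing fractional choices, the relaxed optimum would be about 68.3, but projects are indivisible.
Pollux + Arcturus + Capella + Orion + Sirius: cost 11 + 12 + 2 + 6 + 10 = 41 ≤ 41, return 12 + 16 + 15 + 17 + 8 = 68.
Atlas + Pollux + Arcturus + Capella + Orion: cost 10 + 11 + 12 + 2 + 6 = 41 ≤ 41, return 3 + 12 + 16 + 15 + 17 = 63.
Best is Pollux, Arcturus, Capella, Orion, and Sirius with total return 68.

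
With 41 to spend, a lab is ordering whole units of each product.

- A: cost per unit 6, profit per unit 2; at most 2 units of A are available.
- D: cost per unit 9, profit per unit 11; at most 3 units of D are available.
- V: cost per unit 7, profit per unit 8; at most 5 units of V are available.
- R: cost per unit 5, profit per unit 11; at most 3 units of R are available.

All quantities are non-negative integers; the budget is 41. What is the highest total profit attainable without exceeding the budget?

This is a bounded integer knapsack.
Take 2×D, 1×V, and 3×R: cost 40 ≤ 41, profit 2·11 + 1·8 + 3·11 = 63.
R has the best ratio (11/5) and is taken to its limit of 3; remaining capacity is filled optimally with the others.

63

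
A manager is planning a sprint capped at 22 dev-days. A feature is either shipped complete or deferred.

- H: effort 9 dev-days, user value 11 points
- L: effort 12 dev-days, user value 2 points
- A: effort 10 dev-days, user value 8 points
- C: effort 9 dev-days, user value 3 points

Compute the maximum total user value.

19

H + C: effort 9 + 9 = 18 ≤ 22, user value 11 + 3 = 14.
H + L: effort 9 + 12 = 21 ≤ 22, user value 11 + 2 = 13.
H + A: effort 9 + 10 = 19 ≤ 22, user value 11 + 8 = 19.
Best is H and A with total user value 19.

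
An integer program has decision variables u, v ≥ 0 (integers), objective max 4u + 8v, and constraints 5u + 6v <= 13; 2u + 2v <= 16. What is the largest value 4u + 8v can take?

16

Relaxing integrality, the LP optimum is 17.33 at (u,v) = (0, 2.17), which is not an integer point.
(u,v)=(0,2): 5·0+6·2=12≤13, 2·0+2·2=4≤16, objective 16.
(u,v)=(1,1): 5·1+6·1=11≤13, 2·1+2·1=4≤16, objective 12.
Maximum is 16 at (u,v)=(0,2).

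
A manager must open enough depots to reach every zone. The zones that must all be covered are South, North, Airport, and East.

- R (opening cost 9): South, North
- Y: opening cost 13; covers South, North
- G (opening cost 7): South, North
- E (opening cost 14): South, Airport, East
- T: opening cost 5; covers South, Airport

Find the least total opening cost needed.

21

This is a weighted set-cover instance.
The greedy cost-per-new-zone heuristic would pick T, G, and E for 26, but a cheaper cover exists.
Choose G and E: together they cover South, North, Airport, East — every zone.
Total opening cost: 7 + 14 = 21.
No cover costs less than 21.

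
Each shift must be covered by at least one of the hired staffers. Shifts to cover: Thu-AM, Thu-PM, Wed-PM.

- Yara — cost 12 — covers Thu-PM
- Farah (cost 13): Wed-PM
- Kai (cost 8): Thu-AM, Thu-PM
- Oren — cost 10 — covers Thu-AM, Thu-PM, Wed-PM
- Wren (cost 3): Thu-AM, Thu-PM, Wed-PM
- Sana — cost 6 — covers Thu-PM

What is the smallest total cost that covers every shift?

3

Wren alone covers Thu-AM, Thu-PM, Wed-PM — every shift.
Total cost: 3.
No cover costs less than 3.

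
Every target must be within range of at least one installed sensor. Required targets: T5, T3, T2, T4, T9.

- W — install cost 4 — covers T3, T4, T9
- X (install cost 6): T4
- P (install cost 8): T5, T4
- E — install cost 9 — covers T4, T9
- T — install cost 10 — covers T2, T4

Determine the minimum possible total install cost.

This is a weighted set-cover instance.
Choose W, P, and T: together they cover T5, T3, T2, T4, T9 — every target.
Total install cost: 4 + 8 + 10 = 22.

22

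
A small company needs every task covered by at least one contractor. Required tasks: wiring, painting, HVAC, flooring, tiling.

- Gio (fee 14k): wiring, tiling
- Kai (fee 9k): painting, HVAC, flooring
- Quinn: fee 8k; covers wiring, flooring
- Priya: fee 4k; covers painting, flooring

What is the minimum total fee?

23

The greedy cost-per-new-task heuristic would pick Priya, Gio, and Kai for 27, but a cheaper cover exists.
Choose Gio and Kai: together they cover wiring, painting, HVAC, flooring, tiling — every task.
Total fee: 14 + 9 = 23.
No cover costs less than 23.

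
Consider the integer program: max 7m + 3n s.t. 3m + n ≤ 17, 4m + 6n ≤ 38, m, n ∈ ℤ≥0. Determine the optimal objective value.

(m,n)=(5,2): 3·5+1·2=17≤17, 4·5+6·2=32≤38, objective 41.
(m,n)=(5,1): 3·5+1·1=16≤17, 4·5+6·1=26≤38, objective 38.
(m,n)=(4,3): 3·4+1·3=15≤17, 4·4+6·3=34≤38, objective 37.
(m,n)=(4,2): 3·4+1·2=14≤17, 4·4+6·2=28≤38, objective 34.
No feasible integer point exceeds 41.

41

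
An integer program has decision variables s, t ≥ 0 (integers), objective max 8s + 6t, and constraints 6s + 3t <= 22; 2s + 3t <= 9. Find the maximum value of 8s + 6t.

(s,t)=(3,1): 6·3+3·1=21≤22, 2·3+3·1=9≤9, objective 30.
(s,t)=(3,0): 6·3+3·0=18≤22, 2·3+3·0=6≤9, objective 24.
(s,t)=(2,1): 6·2+3·1=15≤22, 2·2+3·1=7≤9, objective 22.
Maximum is 30 at (s,t)=(3,1).

30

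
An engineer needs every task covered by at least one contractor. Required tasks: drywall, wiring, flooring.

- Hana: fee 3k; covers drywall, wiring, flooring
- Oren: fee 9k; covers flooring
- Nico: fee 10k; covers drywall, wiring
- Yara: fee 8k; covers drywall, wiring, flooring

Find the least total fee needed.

Hana alone covers drywall, wiring, flooring — every task.
Total fee: 3.
No cover costs less than 3.

3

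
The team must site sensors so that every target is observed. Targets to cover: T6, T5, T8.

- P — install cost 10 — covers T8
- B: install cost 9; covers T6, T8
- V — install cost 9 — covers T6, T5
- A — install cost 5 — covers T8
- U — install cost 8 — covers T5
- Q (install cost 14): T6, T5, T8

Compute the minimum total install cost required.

14

Choose V and A: together they cover T6, T5, T8 — every target.
Total install cost: 9 + 5 = 14.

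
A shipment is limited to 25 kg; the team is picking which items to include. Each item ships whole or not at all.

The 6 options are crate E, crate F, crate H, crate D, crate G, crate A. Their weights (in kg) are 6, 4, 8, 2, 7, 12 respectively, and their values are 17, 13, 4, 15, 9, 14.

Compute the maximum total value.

crate E + crate F + crate D + crate A: weight 6 + 4 + 2 + 12 = 24 ≤ 25, value 17 + 13 + 15 + 14 = 59.
crate E + crate F + crate D + crate G: weight 6 + 4 + 2 + 7 = 19 ≤ 25, value 17 + 13 + 15 + 9 = 54.
crate F + crate D + crate G + crate A: weight 4 + 2 + 7 + 12 = 25 ≤ 25, value 13 + 15 + 9 + 14 = 51.
Best is crate E, crate F, crate D, and crate A with total value 59.

59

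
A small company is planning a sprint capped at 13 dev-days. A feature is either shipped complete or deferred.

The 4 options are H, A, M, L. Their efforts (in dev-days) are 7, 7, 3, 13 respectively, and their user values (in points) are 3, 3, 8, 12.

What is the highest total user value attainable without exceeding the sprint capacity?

H + M: effort 7 + 3 = 10 ≤ 13, user value 3 + 8 = 11.
L: effort 13 ≤ 13, user value 12.
A + M: effort 7 + 3 = 10 ≤ 13, user value 3 + 8 = 11.
Best is L with total user value 12.

12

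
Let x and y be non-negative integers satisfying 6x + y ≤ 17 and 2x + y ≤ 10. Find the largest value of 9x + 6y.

(x,y)=(0,10): 6·0+1·10=10≤17, 2·0+1·10=10≤10, objective 60.
(x,y)=(0,9): 6·0+1·9=9≤17, 2·0+1·9=9≤10, objective 54.
No feasible integer point exceeds 60.

60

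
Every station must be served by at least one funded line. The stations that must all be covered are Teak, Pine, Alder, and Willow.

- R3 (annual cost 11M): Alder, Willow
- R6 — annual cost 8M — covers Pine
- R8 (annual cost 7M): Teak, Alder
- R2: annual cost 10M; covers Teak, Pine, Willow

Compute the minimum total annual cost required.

17

This is a weighted set-cover instance.
Choose R8 and R2: together they cover Teak, Pine, Alder, Willow — every station.
Total annual cost: 7 + 10 = 17.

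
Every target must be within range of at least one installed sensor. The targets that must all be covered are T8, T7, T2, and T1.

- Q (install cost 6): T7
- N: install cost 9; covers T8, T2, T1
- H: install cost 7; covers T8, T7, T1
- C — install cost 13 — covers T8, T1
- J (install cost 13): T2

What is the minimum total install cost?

15

The greedy cost-per-new-target heuristic would pick H and N for 16, but a cheaper cover exists.
Choose Q and N: together they cover T8, T7, T2, T1 — every target.
Total install cost: 6 + 9 = 15.
No cover costs less than 15.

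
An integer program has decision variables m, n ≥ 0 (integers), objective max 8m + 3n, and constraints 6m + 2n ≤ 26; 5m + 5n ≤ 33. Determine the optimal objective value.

(m,n)=(4,1): 6·4+2·1=26≤26, 5·4+5·1=25≤33, objective 35.
(m,n)=(3,3): 6·3+2·3=24≤26, 5·3+5·3=30≤33, objective 33.
(m,n)=(4,0): 6·4+2·0=24≤26, 5·4+5·0=20≤33, objective 32.
The best lattice point is (4,1), giving 35.

35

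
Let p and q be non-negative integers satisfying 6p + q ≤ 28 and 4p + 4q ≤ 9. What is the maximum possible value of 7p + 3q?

14

(p,q)=(2,0) is feasible, giving 14.
(p,q)=(1,1) is feasible, giving 10.
(p,q)=(1,0) is feasible, giving 7.
No feasible integer point exceeds 14.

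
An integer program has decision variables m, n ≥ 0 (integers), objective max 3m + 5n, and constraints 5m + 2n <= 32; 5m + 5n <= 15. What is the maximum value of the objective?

15

(m,n)=(0,3): 5·0+2·3=6≤32, 5·0+5·3=15≤15, objective 15.
(m,n)=(1,2): 5·1+2·2=9≤32, 5·1+5·2=15≤15, objective 13.
(m,n)=(0,2): 5·0+2·2=4≤32, 5·0+5·2=10≤15, objective 10.
No feasible integer point exceeds 15.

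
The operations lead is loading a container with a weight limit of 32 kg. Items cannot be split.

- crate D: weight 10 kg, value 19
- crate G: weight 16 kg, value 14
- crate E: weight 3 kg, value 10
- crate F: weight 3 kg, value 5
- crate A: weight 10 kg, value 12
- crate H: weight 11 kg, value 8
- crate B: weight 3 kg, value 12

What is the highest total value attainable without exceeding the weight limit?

This is a 0-1 knapsack instance.
Allowing fractional choices, the relaxed optimum would be about 60.6, but items are indivisible.
crate D + crate G + crate E + crate B: weight 10 + 16 + 3 + 3 = 32 ≤ 32, value 19 + 14 + 10 + 12 = 55.
crate D + crate E + crate F + crate A + crate B: weight 10 + 3 + 3 + 10 + 3 = 29 ≤ 32, value 19 + 10 + 5 + 12 + 12 = 58.
Best is crate D, crate E, crate F, crate A, and crate B with total value 58.

58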